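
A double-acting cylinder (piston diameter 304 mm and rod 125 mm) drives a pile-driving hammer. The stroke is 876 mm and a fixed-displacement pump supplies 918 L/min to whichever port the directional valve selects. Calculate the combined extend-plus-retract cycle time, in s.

Cap-side area A_cap = π/4 × (304 mm)² = 72580 mm^2
Rod-side annular area A_ann = π/4 × (304² − 125²) = 60310 mm^2
t_ext = A_cap·L/Q = 4.156 s
t_ret = A_ann·L/Q = 3.453 s
t_cycle = t_ext + t_ret

t ≈ 7.61 s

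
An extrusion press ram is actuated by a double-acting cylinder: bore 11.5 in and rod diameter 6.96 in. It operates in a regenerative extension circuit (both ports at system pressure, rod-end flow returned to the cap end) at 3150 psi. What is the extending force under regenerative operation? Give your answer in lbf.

With equal pressure on both faces, forces on the annular region cancel; the net push is pressure × rod cross-section.
Rod cross-section A_rod = π/4 × (6.96 in)² = 38.05 in^2
F = P × A_rod

F ≈ 1.20e5 lbf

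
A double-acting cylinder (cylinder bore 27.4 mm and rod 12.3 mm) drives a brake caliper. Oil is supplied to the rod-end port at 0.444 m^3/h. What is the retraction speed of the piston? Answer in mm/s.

v ≈ 262 mm/s

Rod-side annular area A_ann = π/4 × (27.4² − 12.3²) = 470.8 mm^2
Flow into the rod-end port fills the annular volume.
v = Q / A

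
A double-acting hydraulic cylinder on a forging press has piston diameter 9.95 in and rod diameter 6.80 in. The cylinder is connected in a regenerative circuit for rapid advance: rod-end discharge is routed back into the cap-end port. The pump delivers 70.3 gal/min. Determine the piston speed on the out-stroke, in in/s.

v ≈ 7.45 in/s

In regeneration the rod-end outflow joins the pump flow into the cap end, so the net volume the pump must supply per unit advance equals the rod cross-section area.
Rod cross-section A_rod = π/4 × (6.80 in)² = 36.32 in^2
v = Q_pump / A_rod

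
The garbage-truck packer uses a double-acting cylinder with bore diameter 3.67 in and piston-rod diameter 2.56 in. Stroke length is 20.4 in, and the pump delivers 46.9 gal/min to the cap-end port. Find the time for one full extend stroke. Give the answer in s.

t ≈ 1.20 s

Cap-side area A_cap = π/4 × (3.67 in)² = 10.58 in^2
Swept volume V = A × L; t = V / Q = A·L / Q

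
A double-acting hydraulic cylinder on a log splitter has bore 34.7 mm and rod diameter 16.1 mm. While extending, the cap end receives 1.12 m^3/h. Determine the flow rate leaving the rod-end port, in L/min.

Cap-side area A_cap = π/4 × (34.7 mm)² = 945.7 mm^2
Rod-side annular area A_ann = π/4 × (34.7² − 16.1²) = 742.1 mm^2
Piston speed v = Q_in/A_cap; rod-end outflow Q_out = v × A_ann = Q_in × A_ann/A_cap.

Q_out ≈ 14.6 L/min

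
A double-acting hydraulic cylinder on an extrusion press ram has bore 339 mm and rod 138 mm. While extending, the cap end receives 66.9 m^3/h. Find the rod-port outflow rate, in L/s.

Q_out ≈ 15.5 L/s

Cap-side area A_cap = π/4 × (339 mm)² = 90260 mm^2
Rod-side annular area A_ann = π/4 × (339² − 138²) = 75300 mm^2
Piston speed v = Q_in/A_cap; rod-end outflow Q_out = v × A_ann = Q_in × A_ann/A_cap.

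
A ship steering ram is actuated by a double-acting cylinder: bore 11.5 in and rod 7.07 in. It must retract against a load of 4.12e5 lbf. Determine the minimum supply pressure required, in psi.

P ≈ 6380 psi

Rod-side annular area A_ann = π/4 × (11.5² − 7.07²) = 64.61 in^2
Retraction: pressure acts on the annular area.
P = F / A = 4.12e5 lbf / A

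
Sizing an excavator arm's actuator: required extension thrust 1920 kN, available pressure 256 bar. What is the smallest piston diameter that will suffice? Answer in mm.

D ≈ 309 mm

Extension force acts on the full piston face: F = P × (π/4)D².
D = √(4F / (πP)) = √(4 × 1920 kN / (π × 256 bar))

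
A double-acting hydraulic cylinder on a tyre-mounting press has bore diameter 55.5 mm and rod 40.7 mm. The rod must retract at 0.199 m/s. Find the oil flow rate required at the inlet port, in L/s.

Rod-side annular area A_ann = π/4 × (55.5² − 40.7²) = 1118 mm^2
Q = A × v

Q ≈ 0.223 L/s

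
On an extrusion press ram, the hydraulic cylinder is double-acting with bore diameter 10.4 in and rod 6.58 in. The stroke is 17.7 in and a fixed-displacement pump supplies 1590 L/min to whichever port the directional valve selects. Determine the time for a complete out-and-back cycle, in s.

Cap-side area A_cap = π/4 × (10.4 in)² = 84.95 in^2
Rod-side annular area A_ann = π/4 × (10.4² − 6.58²) = 50.94 in^2
t_ext = A_cap·L/Q = 0.9298 s
t_ret = A_ann·L/Q = 0.5576 s
t_cycle = t_ext + t_ret

t ≈ 1.49 s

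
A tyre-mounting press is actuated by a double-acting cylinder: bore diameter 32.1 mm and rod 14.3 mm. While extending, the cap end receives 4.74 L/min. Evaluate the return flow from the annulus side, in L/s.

Cap-side area A_cap = π/4 × (32.1 mm)² = 809.3 mm^2
Rod-side annular area A_ann = π/4 × (32.1² − 14.3²) = 648.7 mm^2
Piston speed v = Q_in/A_cap; rod-end outflow Q_out = v × A_ann = Q_in × A_ann/A_cap.

Q_out ≈ 0.0633 L/s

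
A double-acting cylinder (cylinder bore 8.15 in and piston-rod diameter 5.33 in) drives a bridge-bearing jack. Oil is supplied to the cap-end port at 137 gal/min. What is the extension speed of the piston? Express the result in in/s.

v ≈ 10.1 in/s

Cap-side area A_cap = π/4 × (8.15 in)² = 52.17 in^2
v = Q / A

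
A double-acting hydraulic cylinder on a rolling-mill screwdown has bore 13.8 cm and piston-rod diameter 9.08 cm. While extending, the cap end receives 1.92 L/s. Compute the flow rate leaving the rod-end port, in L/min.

Cap-side area A_cap = π/4 × (13.8 cm)² = 149.6 cm^2
Rod-side annular area A_ann = π/4 × (13.8² − 9.08²) = 84.82 cm^2
Piston speed v = Q_in/A_cap; rod-end outflow Q_out = v × A_ann = Q_in × A_ann/A_cap.

Q_out ≈ 65.3 L/min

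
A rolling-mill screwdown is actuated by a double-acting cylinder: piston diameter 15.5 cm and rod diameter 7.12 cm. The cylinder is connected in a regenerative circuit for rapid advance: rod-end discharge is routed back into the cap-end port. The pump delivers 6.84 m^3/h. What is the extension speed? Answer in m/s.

In regeneration the rod-end outflow joins the pump flow into the cap end, so the net volume the pump must supply per unit advance equals the rod cross-section area.
Rod cross-section A_rod = π/4 × (7.12 cm)² = 39.82 cm^2
v = Q_pump / A_rod

v ≈ 0.477 m/s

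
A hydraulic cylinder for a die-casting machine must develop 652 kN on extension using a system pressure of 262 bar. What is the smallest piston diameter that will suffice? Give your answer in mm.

D ≈ 178 mm

Extension force acts on the full piston face: F = P × (π/4)D².
D = √(4F / (πP)) = √(4 × 652 kN / (π × 262 bar))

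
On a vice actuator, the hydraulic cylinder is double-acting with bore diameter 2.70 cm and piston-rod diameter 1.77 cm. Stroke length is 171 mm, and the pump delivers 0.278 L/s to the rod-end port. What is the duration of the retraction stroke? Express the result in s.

t ≈ 0.201 s

Rod-side annular area A_ann = π/4 × (2.70² − 1.77²) = 3.265 cm^2
Swept volume V = A × L; t = V / Q = A·L / Q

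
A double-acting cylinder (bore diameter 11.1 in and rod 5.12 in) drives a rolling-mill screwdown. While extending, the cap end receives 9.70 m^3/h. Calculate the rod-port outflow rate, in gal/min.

Cap-side area A_cap = π/4 × (11.1 in)² = 96.77 in^2
Rod-side annular area A_ann = π/4 × (11.1² − 5.12²) = 76.18 in^2
Piston speed v = Q_in/A_cap; rod-end outflow Q_out = v × A_ann = Q_in × A_ann/A_cap.

Q_out ≈ 33.6 gal/min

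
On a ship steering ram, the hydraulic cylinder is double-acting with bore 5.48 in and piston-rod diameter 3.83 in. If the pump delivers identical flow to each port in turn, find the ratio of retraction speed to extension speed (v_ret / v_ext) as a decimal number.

v_ret/v_ext ≈ 1.95

Cap-side area A_cap = π/4 × (5.48 in)² = 23.59 in^2
Rod-side annular area A_ann = π/4 × (5.48² − 3.83²) = 12.06 in^2
For equal Q, v ∝ 1/A, so v_ret/v_ext = A_cap/A_ann.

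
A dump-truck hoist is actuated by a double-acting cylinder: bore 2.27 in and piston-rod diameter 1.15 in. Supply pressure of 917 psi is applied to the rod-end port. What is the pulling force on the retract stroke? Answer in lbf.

Rod-side annular area A_ann = π/4 × (2.27² − 1.15²) = 3.008 in^2
On retraction the pressure acts on the annular area (bore minus rod).
F = P × A_ann

F ≈ 2760 lbf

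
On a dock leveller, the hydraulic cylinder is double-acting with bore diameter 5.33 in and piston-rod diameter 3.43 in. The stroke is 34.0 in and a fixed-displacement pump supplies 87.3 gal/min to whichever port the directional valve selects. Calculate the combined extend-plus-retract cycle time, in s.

t ≈ 3.58 s

Cap-side area A_cap = π/4 × (5.33 in)² = 22.31 in^2
Rod-side annular area A_ann = π/4 × (5.33² − 3.43²) = 13.07 in^2
t_ext = A_cap·L/Q = 2.257 s
t_ret = A_ann·L/Q = 1.322 s
t_cycle = t_ext + t_ret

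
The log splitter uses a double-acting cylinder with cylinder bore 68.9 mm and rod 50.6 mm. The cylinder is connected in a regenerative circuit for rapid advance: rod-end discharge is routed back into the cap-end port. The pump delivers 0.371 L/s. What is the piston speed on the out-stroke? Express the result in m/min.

In regeneration the rod-end outflow joins the pump flow into the cap end, so the net volume the pump must supply per unit advance equals the rod cross-section area.
Rod cross-section A_rod = π/4 × (50.6 mm)² = 2011 mm^2
v = Q_pump / A_rod

v ≈ 11.1 m/min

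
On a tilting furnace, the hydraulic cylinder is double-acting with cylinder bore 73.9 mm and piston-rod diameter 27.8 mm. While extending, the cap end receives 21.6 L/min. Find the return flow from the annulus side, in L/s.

Cap-side area A_cap = π/4 × (73.9 mm)² = 4289 mm^2
Rod-side annular area A_ann = π/4 × (73.9² − 27.8²) = 3682 mm^2
Piston speed v = Q_in/A_cap; rod-end outflow Q_out = v × A_ann = Q_in × A_ann/A_cap.

Q_out ≈ 0.309 L/s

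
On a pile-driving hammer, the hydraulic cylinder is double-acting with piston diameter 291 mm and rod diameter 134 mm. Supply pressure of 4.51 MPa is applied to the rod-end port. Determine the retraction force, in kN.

F ≈ 236 kN

Rod-side annular area A_ann = π/4 × (291² − 134²) = 52410 mm^2
On retraction the pressure acts on the annular area (bore minus rod).
F = P × A_ann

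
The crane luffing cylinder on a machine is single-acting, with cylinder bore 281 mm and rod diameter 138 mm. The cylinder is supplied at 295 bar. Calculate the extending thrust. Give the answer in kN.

F ≈ 1830 kN

Cap-side area A_cap = π/4 × (281 mm)² = 62020 mm^2
F = P × A_cap = 295 bar × A_cap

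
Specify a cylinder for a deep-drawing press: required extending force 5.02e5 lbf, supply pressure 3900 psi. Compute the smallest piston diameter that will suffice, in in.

Extension force acts on the full piston face: F = P × (π/4)D².
D = √(4F / (πP)) = √(4 × 5.02e5 lbf / (π × 3900 psi))

D ≈ 12.8 in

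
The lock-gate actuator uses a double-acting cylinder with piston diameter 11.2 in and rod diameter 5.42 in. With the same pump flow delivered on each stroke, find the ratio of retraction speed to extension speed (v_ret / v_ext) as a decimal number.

Cap-side area A_cap = π/4 × (11.2 in)² = 98.52 in^2
Rod-side annular area A_ann = π/4 × (11.2² − 5.42²) = 75.45 in^2
For equal Q, v ∝ 1/A, so v_ret/v_ext = A_cap/A_ann.

v_ret/v_ext ≈ 1.31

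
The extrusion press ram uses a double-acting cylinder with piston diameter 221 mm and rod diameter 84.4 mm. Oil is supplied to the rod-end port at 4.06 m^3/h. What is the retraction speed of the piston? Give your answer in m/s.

v ≈ 0.0344 m/s

Rod-side annular area A_ann = π/4 × (221² − 84.4²) = 32760 mm^2
Flow into the rod-end port fills the annular volume.
v = Q / A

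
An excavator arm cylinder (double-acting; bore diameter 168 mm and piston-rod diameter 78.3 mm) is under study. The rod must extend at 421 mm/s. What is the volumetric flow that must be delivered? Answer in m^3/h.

Q ≈ 33.6 m^3/h

Cap-side area A_cap = π/4 × (168 mm)² = 22170 mm^2
Q = A × v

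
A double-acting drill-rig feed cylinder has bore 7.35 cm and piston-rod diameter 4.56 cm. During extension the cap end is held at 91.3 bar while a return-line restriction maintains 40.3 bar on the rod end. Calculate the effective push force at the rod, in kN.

Cap-side area A_cap = π/4 × (7.35 cm)² = 42.43 cm^2
Rod-side annular area A_ann = π/4 × (7.35² − 4.56²) = 26.10 cm^2
Net thrust = P_cap·A_cap − P_rod·A_ann = 38.74 kN − 10.52 kN

F ≈ 28.2 kN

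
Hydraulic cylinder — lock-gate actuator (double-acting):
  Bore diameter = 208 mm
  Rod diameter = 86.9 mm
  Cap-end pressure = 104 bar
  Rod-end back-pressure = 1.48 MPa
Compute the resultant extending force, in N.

F ≈ 3.12e5 N

Cap-side area A_cap = π/4 × (208 mm)² = 33980 mm^2
Rod-side annular area A_ann = π/4 × (208² − 86.9²) = 28050 mm^2
Net thrust = P_cap·A_cap − P_rod·A_ann = 3.534e5 N − 41510 N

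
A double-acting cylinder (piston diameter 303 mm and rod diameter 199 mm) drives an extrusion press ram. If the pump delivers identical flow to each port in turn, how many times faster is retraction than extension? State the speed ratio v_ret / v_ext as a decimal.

Cap-side area A_cap = π/4 × (303 mm)² = 72110 mm^2
Rod-side annular area A_ann = π/4 × (303² − 199²) = 41000 mm^2
For equal Q, v ∝ 1/A, so v_ret/v_ext = A_cap/A_ann.

v_ret/v_ext ≈ 1.76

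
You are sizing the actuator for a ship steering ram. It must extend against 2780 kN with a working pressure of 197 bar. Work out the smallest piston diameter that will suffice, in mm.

Extension force acts on the full piston face: F = P × (π/4)D².
D = √(4F / (πP)) = √(4 × 2780 kN / (π × 197 bar))

D ≈ 424 mm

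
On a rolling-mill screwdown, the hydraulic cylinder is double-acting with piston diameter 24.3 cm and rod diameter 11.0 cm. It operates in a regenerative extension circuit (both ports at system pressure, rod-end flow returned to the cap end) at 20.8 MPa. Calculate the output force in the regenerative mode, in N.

With equal pressure on both faces, forces on the annular region cancel; the net push is pressure × rod cross-section.
Rod cross-section A_rod = π/4 × (11.0 cm)² = 95.03 cm^2
F = P × A_rod

F ≈ 1.98e5 N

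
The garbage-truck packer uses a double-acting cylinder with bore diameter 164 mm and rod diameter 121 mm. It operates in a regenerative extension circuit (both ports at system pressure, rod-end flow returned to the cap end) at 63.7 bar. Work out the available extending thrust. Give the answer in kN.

With equal pressure on both faces, forces on the annular region cancel; the net push is pressure × rod cross-section.
Rod cross-section A_rod = π/4 × (121 mm)² = 11500 mm^2
F = P × A_rod

F ≈ 73.2 kN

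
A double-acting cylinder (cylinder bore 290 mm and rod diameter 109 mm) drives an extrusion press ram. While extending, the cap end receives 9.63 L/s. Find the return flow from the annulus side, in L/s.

Cap-side area A_cap = π/4 × (290 mm)² = 66050 mm^2
Rod-side annular area A_ann = π/4 × (290² − 109²) = 56720 mm^2
Piston speed v = Q_in/A_cap; rod-end outflow Q_out = v × A_ann = Q_in × A_ann/A_cap.

Q_out ≈ 8.27 L/s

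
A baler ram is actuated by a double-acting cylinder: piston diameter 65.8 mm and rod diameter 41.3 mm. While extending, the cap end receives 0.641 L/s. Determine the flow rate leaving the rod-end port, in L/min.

Q_out ≈ 23.3 L/min

Cap-side area A_cap = π/4 × (65.8 mm)² = 3400 mm^2
Rod-side annular area A_ann = π/4 × (65.8² − 41.3²) = 2061 mm^2
Piston speed v = Q_in/A_cap; rod-end outflow Q_out = v × A_ann = Q_in × A_ann/A_cap.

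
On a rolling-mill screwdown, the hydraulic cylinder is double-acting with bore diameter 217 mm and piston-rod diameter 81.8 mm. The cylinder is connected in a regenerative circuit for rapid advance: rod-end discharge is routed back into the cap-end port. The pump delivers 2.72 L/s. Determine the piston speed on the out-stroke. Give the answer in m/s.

v ≈ 0.518 m/s

In regeneration the rod-end outflow joins the pump flow into the cap end, so the net volume the pump must supply per unit advance equals the rod cross-section area.
Rod cross-section A_rod = π/4 × (81.8 mm)² = 5255 mm^2
v = Q_pump / A_rod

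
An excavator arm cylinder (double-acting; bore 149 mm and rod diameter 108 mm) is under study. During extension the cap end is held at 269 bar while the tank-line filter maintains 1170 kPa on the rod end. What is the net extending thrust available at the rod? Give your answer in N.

F ≈ 4.59e5 N

Cap-side area A_cap = π/4 × (149 mm)² = 17440 mm^2
Rod-side annular area A_ann = π/4 × (149² − 108²) = 8276 mm^2
Net thrust = P_cap·A_cap − P_rod·A_ann = 4.690e5 N − 9683 N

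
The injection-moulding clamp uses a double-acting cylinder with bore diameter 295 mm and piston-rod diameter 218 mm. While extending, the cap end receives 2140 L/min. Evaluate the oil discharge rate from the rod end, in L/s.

Q_out ≈ 16.2 L/s

Cap-side area A_cap = π/4 × (295 mm)² = 68350 mm^2
Rod-side annular area A_ann = π/4 × (295² − 218²) = 31020 mm^2
Piston speed v = Q_in/A_cap; rod-end outflow Q_out = v × A_ann = Q_in × A_ann/A_cap.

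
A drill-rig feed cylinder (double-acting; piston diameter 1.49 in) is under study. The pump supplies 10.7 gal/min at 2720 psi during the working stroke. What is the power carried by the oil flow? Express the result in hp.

W ≈ 17.0 hp

Hydraulic power = P × Q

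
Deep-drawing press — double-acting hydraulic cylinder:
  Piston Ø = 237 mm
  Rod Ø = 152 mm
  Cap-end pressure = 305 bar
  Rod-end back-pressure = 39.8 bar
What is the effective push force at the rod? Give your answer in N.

Cap-side area A_cap = π/4 × (237 mm)² = 44120 mm^2
Rod-side annular area A_ann = π/4 × (237² − 152²) = 25970 mm^2
Net thrust = P_cap·A_cap − P_rod·A_ann = 1.346e6 N − 1.034e5 N

F ≈ 1.24e6 N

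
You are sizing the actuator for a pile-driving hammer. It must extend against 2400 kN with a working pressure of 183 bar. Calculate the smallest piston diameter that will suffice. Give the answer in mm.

Extension force acts on the full piston face: F = P × (π/4)D².
D = √(4F / (πP)) = √(4 × 2400 kN / (π × 183 bar))

D ≈ 409 mm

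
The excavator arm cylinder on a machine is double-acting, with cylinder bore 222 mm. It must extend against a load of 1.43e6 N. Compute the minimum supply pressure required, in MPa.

Cap-side area A_cap = π/4 × (222 mm)² = 38710 mm^2
P = F / A = 1.43e6 N / A

P ≈ 36.9 MPa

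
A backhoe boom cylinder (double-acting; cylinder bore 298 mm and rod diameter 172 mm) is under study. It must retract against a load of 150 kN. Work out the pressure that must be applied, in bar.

Rod-side annular area A_ann = π/4 × (298² − 172²) = 46510 mm^2
Retraction: pressure acts on the annular area.
P = F / A = 150 kN / A

P ≈ 32.3 bar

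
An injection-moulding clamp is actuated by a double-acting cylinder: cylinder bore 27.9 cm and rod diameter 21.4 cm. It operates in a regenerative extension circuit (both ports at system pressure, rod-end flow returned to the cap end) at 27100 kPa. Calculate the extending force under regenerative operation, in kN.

F ≈ 975 kN

With equal pressure on both faces, forces on the annular region cancel; the net push is pressure × rod cross-section.
Rod cross-section A_rod = π/4 × (21.4 cm)² = 359.7 cm^2
F = P × A_rod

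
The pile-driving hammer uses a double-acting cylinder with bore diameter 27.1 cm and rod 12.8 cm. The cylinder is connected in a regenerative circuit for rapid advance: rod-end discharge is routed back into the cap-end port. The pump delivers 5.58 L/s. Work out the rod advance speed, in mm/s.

In regeneration the rod-end outflow joins the pump flow into the cap end, so the net volume the pump must supply per unit advance equals the rod cross-section area.
Rod cross-section A_rod = π/4 × (12.8 cm)² = 128.7 cm^2
v = Q_pump / A_rod

v ≈ 434 mm/s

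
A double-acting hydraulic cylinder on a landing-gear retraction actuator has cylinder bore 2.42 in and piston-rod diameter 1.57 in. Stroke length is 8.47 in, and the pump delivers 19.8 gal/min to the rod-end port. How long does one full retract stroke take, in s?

Rod-side annular area A_ann = π/4 × (2.42² − 1.57²) = 2.664 in^2
Swept volume V = A × L; t = V / Q = A·L / Q

t ≈ 0.296 s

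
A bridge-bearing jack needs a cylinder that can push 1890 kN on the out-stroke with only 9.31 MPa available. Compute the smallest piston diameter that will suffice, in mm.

Extension force acts on the full piston face: F = P × (π/4)D².
D = √(4F / (πP)) = √(4 × 1890 kN / (π × 9.31 MPa))

D ≈ 508 mm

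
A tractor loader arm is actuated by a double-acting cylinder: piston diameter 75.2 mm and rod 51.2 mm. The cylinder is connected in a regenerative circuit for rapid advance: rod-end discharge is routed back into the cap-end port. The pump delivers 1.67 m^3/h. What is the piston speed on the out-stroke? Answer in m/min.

v ≈ 13.5 m/min

In regeneration the rod-end outflow joins the pump flow into the cap end, so the net volume the pump must supply per unit advance equals the rod cross-section area.
Rod cross-section A_rod = π/4 × (51.2 mm)² = 2059 mm^2
v = Q_pump / A_rod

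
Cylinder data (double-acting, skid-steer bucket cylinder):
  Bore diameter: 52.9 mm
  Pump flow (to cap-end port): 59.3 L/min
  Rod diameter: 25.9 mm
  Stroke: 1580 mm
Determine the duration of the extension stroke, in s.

t ≈ 3.51 s

Cap-side area A_cap = π/4 × (52.9 mm)² = 2198 mm^2
Swept volume V = A × L; t = V / Q = A·L / Q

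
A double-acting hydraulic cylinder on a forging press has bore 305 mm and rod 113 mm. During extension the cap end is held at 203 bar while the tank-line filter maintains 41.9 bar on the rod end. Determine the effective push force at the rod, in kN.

Cap-side area A_cap = π/4 × (305 mm)² = 73060 mm^2
Rod-side annular area A_ann = π/4 × (305² − 113²) = 63030 mm^2
Net thrust = P_cap·A_cap − P_rod·A_ann = 1483 kN − 264.1 kN

F ≈ 1220 kN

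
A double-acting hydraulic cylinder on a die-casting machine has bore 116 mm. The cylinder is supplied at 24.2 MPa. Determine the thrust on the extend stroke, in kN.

F ≈ 256 kN

Cap-side area A_cap = π/4 × (116 mm)² = 10570 mm^2
F = P × A_cap = 24.2 MPa × A_cap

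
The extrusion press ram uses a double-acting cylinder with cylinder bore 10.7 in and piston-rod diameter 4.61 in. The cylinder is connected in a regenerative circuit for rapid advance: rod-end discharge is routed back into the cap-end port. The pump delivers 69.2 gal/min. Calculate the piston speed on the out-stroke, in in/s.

v ≈ 16.0 in/s

In regeneration the rod-end outflow joins the pump flow into the cap end, so the net volume the pump must supply per unit advance equals the rod cross-section area.
Rod cross-section A_rod = π/4 × (4.61 in)² = 16.69 in^2
v = Q_pump / A_rod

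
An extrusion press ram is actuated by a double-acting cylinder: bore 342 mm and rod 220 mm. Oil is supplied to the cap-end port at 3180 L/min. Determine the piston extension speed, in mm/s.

Cap-side area A_cap = π/4 × (342 mm)² = 91860 mm^2
v = Q / A

v ≈ 577 mm/s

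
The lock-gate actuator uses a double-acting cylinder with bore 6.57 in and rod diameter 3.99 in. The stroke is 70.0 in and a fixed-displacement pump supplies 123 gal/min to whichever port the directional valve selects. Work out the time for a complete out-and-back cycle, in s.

t ≈ 8.17 s

Cap-side area A_cap = π/4 × (6.57 in)² = 33.90 in^2
Rod-side annular area A_ann = π/4 × (6.57² − 3.99²) = 21.40 in^2
t_ext = A_cap·L/Q = 5.011 s
t_ret = A_ann·L/Q = 3.163 s
t_cycle = t_ext + t_ret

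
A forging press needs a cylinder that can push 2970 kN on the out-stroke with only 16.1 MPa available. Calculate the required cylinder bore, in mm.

D ≈ 485 mm

Extension force acts on the full piston face: F = P × (π/4)D².
D = √(4F / (πP)) = √(4 × 2970 kN / (π × 16.1 MPa))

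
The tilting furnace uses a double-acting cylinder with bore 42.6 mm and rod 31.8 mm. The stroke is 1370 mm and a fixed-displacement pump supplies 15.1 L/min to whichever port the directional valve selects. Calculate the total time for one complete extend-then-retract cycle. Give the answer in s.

t ≈ 11.2 s

Cap-side area A_cap = π/4 × (42.6 mm)² = 1425 mm^2
Rod-side annular area A_ann = π/4 × (42.6² − 31.8²) = 631.1 mm^2
t_ext = A_cap·L/Q = 7.759 s
t_ret = A_ann·L/Q = 3.435 s
t_cycle = t_ext + t_ret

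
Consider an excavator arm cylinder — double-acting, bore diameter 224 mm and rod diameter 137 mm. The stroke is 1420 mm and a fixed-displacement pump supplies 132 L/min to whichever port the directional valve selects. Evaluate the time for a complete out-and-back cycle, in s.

Cap-side area A_cap = π/4 × (224 mm)² = 39410 mm^2
Rod-side annular area A_ann = π/4 × (224² − 137²) = 24670 mm^2
t_ext = A_cap·L/Q = 25.44 s
t_ret = A_ann·L/Q = 15.92 s
t_cycle = t_ext + t_ret

t ≈ 41.4 s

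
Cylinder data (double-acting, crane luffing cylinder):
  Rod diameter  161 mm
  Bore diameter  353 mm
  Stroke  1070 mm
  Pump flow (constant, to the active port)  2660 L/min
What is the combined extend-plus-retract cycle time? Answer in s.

t ≈ 4.23 s

Cap-side area A_cap = π/4 × (353 mm)² = 97870 mm^2
Rod-side annular area A_ann = π/4 × (353² − 161²) = 77510 mm^2
t_ext = A_cap·L/Q = 2.362 s
t_ret = A_ann·L/Q = 1.871 s
t_cycle = t_ext + t_ret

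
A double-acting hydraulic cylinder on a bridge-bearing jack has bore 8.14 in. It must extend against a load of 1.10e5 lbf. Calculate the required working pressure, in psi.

P ≈ 2110 psi

Cap-side area A_cap = π/4 × (8.14 in)² = 52.04 in^2
P = F / A = 1.10e5 lbf / A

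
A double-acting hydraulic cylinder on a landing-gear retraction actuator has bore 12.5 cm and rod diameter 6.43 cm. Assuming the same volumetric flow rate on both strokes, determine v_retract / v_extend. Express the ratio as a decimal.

v_ret/v_ext ≈ 1.36

Cap-side area A_cap = π/4 × (12.5 cm)² = 122.7 cm^2
Rod-side annular area A_ann = π/4 × (12.5² − 6.43²) = 90.25 cm^2
For equal Q, v ∝ 1/A, so v_ret/v_ext = A_cap/A_ann.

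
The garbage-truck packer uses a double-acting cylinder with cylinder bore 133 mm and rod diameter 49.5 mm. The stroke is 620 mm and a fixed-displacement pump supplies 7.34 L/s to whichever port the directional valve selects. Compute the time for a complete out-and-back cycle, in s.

t ≈ 2.18 s

Cap-side area A_cap = π/4 × (133 mm)² = 13890 mm^2
Rod-side annular area A_ann = π/4 × (133² − 49.5²) = 11970 mm^2
t_ext = A_cap·L/Q = 1.174 s
t_ret = A_ann·L/Q = 1.011 s
t_cycle = t_ext + t_ret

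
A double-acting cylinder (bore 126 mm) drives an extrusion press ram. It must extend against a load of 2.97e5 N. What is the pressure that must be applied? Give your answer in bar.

P ≈ 238 bar

Cap-side area A_cap = π/4 × (126 mm)² = 12470 mm^2
P = F / A = 2.97e5 N / A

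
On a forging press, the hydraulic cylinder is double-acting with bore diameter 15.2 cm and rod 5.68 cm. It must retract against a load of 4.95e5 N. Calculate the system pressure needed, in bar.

P ≈ 317 bar

Rod-side annular area A_ann = π/4 × (15.2² − 5.68²) = 156.1 cm^2
Retraction: pressure acts on the annular area.
P = F / A = 4.95e5 N / A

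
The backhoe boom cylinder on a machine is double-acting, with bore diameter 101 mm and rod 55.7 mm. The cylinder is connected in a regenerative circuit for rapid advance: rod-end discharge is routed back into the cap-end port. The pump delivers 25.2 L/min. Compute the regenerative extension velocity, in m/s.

In regeneration the rod-end outflow joins the pump flow into the cap end, so the net volume the pump must supply per unit advance equals the rod cross-section area.
Rod cross-section A_rod = π/4 × (55.7 mm)² = 2437 mm^2
v = Q_pump / A_rod

v ≈ 0.172 m/s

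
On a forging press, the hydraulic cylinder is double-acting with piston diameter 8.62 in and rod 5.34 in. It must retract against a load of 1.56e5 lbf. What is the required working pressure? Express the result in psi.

Rod-side annular area A_ann = π/4 × (8.62² − 5.34²) = 35.96 in^2
Retraction: pressure acts on the annular area.
P = F / A = 1.56e5 lbf / A

P ≈ 4340 psi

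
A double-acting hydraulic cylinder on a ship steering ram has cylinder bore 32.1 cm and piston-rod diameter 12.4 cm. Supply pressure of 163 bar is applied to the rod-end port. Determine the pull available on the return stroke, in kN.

Rod-side annular area A_ann = π/4 × (32.1² − 12.4²) = 688.5 cm^2
On retraction the pressure acts on the annular area (bore minus rod).
F = P × A_ann

F ≈ 1120 kN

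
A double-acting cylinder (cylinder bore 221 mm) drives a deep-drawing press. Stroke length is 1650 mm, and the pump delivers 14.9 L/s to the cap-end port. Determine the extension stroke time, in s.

Cap-side area A_cap = π/4 × (221 mm)² = 38360 mm^2
Swept volume V = A × L; t = V / Q = A·L / Q

t ≈ 4.25 s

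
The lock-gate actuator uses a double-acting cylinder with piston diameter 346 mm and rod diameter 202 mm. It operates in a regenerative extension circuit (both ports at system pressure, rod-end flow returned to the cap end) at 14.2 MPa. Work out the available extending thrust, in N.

With equal pressure on both faces, forces on the annular region cancel; the net push is pressure × rod cross-section.
Rod cross-section A_rod = π/4 × (202 mm)² = 32050 mm^2
F = P × A_rod

F ≈ 4.55e5 N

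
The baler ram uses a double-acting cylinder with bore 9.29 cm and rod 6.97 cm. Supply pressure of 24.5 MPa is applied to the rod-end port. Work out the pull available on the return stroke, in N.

Rod-side annular area A_ann = π/4 × (9.29² − 6.97²) = 29.63 cm^2
On retraction the pressure acts on the annular area (bore minus rod).
F = P × A_ann

F ≈ 72600 N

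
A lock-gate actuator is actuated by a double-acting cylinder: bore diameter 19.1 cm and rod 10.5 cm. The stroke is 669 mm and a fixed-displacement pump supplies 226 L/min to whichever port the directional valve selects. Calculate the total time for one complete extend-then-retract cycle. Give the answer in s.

Cap-side area A_cap = π/4 × (19.1 cm)² = 286.5 cm^2
Rod-side annular area A_ann = π/4 × (19.1² − 10.5²) = 199.9 cm^2
t_ext = A_cap·L/Q = 5.089 s
t_ret = A_ann·L/Q = 3.551 s
t_cycle = t_ext + t_ret

t ≈ 8.64 s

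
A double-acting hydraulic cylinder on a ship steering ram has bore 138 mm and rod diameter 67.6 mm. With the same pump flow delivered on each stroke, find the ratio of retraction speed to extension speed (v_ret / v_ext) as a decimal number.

v_ret/v_ext ≈ 1.32

Cap-side area A_cap = π/4 × (138 mm)² = 14960 mm^2
Rod-side annular area A_ann = π/4 × (138² − 67.6²) = 11370 mm^2
For equal Q, v ∝ 1/A, so v_ret/v_ext = A_cap/A_ann.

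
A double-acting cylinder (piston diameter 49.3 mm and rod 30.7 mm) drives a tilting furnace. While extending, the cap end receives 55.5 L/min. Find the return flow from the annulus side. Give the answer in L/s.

Q_out ≈ 0.566 L/s

Cap-side area A_cap = π/4 × (49.3 mm)² = 1909 mm^2
Rod-side annular area A_ann = π/4 × (49.3² − 30.7²) = 1169 mm^2
Piston speed v = Q_in/A_cap; rod-end outflow Q_out = v × A_ann = Q_in × A_ann/A_cap.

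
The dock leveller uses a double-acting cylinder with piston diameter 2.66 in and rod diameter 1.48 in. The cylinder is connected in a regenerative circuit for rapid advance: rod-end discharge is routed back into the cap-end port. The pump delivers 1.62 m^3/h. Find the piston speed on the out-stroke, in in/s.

v ≈ 16.0 in/s

In regeneration the rod-end outflow joins the pump flow into the cap end, so the net volume the pump must supply per unit advance equals the rod cross-section area.
Rod cross-section A_rod = π/4 × (1.48 in)² = 1.720 in^2
v = Q_pump / A_rod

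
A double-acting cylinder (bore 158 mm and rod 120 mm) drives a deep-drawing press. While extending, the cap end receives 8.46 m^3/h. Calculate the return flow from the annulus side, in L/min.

Q_out ≈ 59.7 L/min

Cap-side area A_cap = π/4 × (158 mm)² = 19610 mm^2
Rod-side annular area A_ann = π/4 × (158² − 120²) = 8297 mm^2
Piston speed v = Q_in/A_cap; rod-end outflow Q_out = v × A_ann = Q_in × A_ann/A_cap.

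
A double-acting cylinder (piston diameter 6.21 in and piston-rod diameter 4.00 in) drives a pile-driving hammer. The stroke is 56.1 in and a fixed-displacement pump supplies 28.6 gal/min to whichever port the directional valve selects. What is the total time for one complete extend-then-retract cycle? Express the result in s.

t ≈ 24.5 s

Cap-side area A_cap = π/4 × (6.21 in)² = 30.29 in^2
Rod-side annular area A_ann = π/4 × (6.21² − 4.00²) = 17.72 in^2
t_ext = A_cap·L/Q = 15.43 s
t_ret = A_ann·L/Q = 9.029 s
t_cycle = t_ext + t_ret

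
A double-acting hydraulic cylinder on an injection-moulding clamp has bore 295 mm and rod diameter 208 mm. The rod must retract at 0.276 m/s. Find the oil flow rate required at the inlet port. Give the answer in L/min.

Q ≈ 569 L/min

Rod-side annular area A_ann = π/4 × (295² − 208²) = 34370 mm^2
Q = A × v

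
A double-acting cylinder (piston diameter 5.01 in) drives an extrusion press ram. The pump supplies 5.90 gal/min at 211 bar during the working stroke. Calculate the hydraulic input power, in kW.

Hydraulic power = P × Q

W ≈ 7.85 kW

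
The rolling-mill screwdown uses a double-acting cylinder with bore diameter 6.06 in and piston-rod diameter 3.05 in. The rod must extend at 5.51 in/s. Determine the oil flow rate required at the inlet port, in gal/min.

Cap-side area A_cap = π/4 × (6.06 in)² = 28.84 in^2
Q = A × v

Q ≈ 41.3 gal/min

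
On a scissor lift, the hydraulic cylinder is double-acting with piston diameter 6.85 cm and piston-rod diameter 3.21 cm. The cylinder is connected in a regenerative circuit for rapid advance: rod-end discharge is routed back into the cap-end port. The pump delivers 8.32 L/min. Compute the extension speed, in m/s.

In regeneration the rod-end outflow joins the pump flow into the cap end, so the net volume the pump must supply per unit advance equals the rod cross-section area.
Rod cross-section A_rod = π/4 × (3.21 cm)² = 8.093 cm^2
v = Q_pump / A_rod

v ≈ 0.171 m/s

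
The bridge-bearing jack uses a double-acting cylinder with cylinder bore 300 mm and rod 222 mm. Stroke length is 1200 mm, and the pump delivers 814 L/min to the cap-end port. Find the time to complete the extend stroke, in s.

Cap-side area A_cap = π/4 × (300 mm)² = 70690 mm^2
Swept volume V = A × L; t = V / Q = A·L / Q

t ≈ 6.25 s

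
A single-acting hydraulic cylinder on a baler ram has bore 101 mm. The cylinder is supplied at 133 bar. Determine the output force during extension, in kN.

Cap-side area A_cap = π/4 × (101 mm)² = 8012 mm^2
F = P × A_cap = 133 bar × A_cap

F ≈ 107 kN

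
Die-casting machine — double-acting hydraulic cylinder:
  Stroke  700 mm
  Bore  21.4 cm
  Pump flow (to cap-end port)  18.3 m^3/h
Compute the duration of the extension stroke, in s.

t ≈ 4.95 s

Cap-side area A_cap = π/4 × (21.4 cm)² = 359.7 cm^2
Swept volume V = A × L; t = V / Q = A·L / Q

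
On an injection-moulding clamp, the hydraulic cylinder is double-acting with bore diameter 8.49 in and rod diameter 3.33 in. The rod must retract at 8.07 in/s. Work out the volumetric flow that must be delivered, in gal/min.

Rod-side annular area A_ann = π/4 × (8.49² − 3.33²) = 47.90 in^2
Q = A × v

Q ≈ 100 gal/min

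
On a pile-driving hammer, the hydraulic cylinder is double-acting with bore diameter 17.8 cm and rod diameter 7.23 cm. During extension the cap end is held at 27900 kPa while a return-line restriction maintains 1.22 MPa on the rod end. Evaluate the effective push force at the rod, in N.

F ≈ 6.69e5 N

Cap-side area A_cap = π/4 × (17.8 cm)² = 248.8 cm^2
Rod-side annular area A_ann = π/4 × (17.8² − 7.23²) = 207.8 cm^2
Net thrust = P_cap·A_cap − P_rod·A_ann = 6.943e5 N − 25350 N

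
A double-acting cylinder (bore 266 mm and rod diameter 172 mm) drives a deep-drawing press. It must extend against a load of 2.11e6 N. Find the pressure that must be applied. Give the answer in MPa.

P ≈ 38.0 MPa

Cap-side area A_cap = π/4 × (266 mm)² = 55570 mm^2
P = F / A = 2.11e6 N / A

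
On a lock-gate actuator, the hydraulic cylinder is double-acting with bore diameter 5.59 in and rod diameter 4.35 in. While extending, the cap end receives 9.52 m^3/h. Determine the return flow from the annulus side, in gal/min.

Q_out ≈ 16.5 gal/min

Cap-side area A_cap = π/4 × (5.59 in)² = 24.54 in^2
Rod-side annular area A_ann = π/4 × (5.59² − 4.35²) = 9.681 in^2
Piston speed v = Q_in/A_cap; rod-end outflow Q_out = v × A_ann = Q_in × A_ann/A_cap.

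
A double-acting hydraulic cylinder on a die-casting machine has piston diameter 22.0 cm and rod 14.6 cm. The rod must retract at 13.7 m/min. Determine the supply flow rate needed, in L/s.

Rod-side annular area A_ann = π/4 × (22.0² − 14.6²) = 212.7 cm^2
Q = A × v

Q ≈ 4.86 L/s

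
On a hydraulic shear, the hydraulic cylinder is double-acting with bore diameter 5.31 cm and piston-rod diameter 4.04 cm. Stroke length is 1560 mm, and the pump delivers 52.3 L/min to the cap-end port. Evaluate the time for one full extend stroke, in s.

Cap-side area A_cap = π/4 × (5.31 cm)² = 22.15 cm^2
Swept volume V = A × L; t = V / Q = A·L / Q

t ≈ 3.96 s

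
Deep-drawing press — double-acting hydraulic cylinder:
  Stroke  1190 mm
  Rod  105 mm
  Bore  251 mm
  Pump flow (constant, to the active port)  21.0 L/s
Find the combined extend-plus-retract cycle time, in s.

Cap-side area A_cap = π/4 × (251 mm)² = 49480 mm^2
Rod-side annular area A_ann = π/4 × (251² − 105²) = 40820 mm^2
t_ext = A_cap·L/Q = 2.804 s
t_ret = A_ann·L/Q = 2.313 s
t_cycle = t_ext + t_ret

t ≈ 5.12 s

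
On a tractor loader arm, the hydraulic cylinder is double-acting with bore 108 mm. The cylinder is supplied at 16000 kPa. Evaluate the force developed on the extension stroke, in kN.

F ≈ 147 kN

Cap-side area A_cap = π/4 × (108 mm)² = 9161 mm^2
F = P × A_cap = 16000 kPa × A_cap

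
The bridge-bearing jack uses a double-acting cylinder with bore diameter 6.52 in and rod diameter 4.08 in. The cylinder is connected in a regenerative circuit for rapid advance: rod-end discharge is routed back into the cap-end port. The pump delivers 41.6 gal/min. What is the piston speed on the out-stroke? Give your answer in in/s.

v ≈ 12.3 in/s

In regeneration the rod-end outflow joins the pump flow into the cap end, so the net volume the pump must supply per unit advance equals the rod cross-section area.
Rod cross-section A_rod = π/4 × (4.08 in)² = 13.07 in^2
v = Q_pump / A_rod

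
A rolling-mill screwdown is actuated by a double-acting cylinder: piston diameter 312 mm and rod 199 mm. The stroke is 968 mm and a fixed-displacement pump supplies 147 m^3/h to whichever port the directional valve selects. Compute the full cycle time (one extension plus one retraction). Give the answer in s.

t ≈ 2.89 s

Cap-side area A_cap = π/4 × (312 mm)² = 76450 mm^2
Rod-side annular area A_ann = π/4 × (312² − 199²) = 45350 mm^2
t_ext = A_cap·L/Q = 1.812 s
t_ret = A_ann·L/Q = 1.075 s
t_cycle = t_ext + t_ret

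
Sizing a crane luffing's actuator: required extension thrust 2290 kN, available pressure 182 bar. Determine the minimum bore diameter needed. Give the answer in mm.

D ≈ 400 mm

Extension force acts on the full piston face: F = P × (π/4)D².
D = √(4F / (πP)) = √(4 × 2290 kN / (π × 182 bar))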